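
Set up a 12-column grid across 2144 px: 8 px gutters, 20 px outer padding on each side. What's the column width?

Subtract both margins: 2144 − 2·20 = 2104 px.
12c + 11·8 = 2104 → 12c = 2016 → c = 168 px.

168 px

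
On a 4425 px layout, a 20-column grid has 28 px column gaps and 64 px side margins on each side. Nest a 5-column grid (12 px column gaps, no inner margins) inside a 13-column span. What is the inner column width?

Subtract both margins: 4425 − 2·64 = 4297 px.
20c + 19·28 = 4297 → 20c = 3765 → c = 188.25 px.
13 columns plus 12 column gaps: 2447.25 + 336 = 2783.25 px.
5 columns + 4 column gaps: 5d + 4·12 = 2783.25.
5d = 2783.25 − 48 = 2735.25, so d = 547.05 px.

547.05 px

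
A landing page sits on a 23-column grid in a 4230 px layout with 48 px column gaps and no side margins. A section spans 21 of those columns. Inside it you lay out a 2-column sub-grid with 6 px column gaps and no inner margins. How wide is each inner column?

1926 px

23 columns + 22 column gaps: 23c + 22·48 = 4230.
23c = 4230 − 1056 = 3174, so c = 138 px.
21-column span = 21·138 + 20·48 = 3858 px.
Subtracting 1 column gap of 6 leaves 3852 for 2 columns, so d = 1926 px.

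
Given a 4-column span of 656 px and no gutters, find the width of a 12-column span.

1968 px

With no gutters, each column is 656/4 = 164 px.
With no gutters, 12 columns span 12·164 = 1968 px.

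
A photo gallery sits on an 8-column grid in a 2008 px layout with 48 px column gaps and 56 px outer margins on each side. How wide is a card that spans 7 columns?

Subtract both margins: 2008 − 2·56 = 1896 px.
8 columns + 7 column gaps: 8c + 7·48 = 1896.
8c = 1896 − 336 = 1560, so c = 195 px.
Span of 7: 7·195 + 6·48 = 1365 + 288 = 1653 px.

1653 px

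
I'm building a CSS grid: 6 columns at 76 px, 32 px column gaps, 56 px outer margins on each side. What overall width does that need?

Artboard = 2·56 + 6·76 + 5·32 = 112 + 456 + 160 = 728 px.

728 px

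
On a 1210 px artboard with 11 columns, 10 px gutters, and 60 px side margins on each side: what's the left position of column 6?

Inside the margins: 1210 − 120 = 1090 px.
1090 − 10·10 = 990; ÷11 gives c = 90 px.
Column 6 starts at margin + 5·(column + gutter) = 60 + 5·100 = 560 px.

560 px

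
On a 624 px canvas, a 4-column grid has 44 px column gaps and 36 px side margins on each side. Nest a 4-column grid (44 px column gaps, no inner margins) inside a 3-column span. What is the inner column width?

67.75 px

Outer content = 624 − 2·36 = 552 px.
4 columns + 3 column gaps: 4c + 3·44 = 552.
4c = 552 − 132 = 420, so c = 105 px.
3-column span = 3·105 + 2·44 = 403 px.
Subtracting 3 column gaps of 44 leaves 271 for 4 columns, so d = 67.75 px.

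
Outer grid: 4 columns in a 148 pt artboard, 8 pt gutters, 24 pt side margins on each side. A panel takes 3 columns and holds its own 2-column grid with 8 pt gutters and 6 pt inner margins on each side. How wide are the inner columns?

Outer content = 148 − 2·24 = 100 pt.
100 − 3·8 = 76; ÷4 gives c = 19 pt.
3-column span = 3·19 + 2·8 = 73 pt.
Inner content = 73 − 2·6 = 61 pt.
2d + 1·8 = 61 → 2d = 53 → d = 26.5 pt.

26.5 pt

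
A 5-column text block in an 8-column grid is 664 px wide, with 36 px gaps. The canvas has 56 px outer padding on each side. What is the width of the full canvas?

664 − 4·36 = 520; ÷5 gives c = 104 px.
Canvas = 2·56 + 8·104 + 7·36 = 112 + 832 + 252 = 1196 px.

1196 px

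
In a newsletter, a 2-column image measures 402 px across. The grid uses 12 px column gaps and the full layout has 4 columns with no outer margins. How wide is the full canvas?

2 columns + 1 column gap: 2c + 1·12 = 402.
2c = 402 − 12 = 390, so c = 195 px.
Summing: 780 + 36 = 816 px.

816 px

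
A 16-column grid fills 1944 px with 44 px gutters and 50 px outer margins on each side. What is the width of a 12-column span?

Inside the margins: 1944 − 100 = 1844 px.
16c + 15·44 = 1844 → 16c = 1184 → c = 74 px.
12 columns plus 11 gutters: 888 + 484 = 1372 px.

1372 px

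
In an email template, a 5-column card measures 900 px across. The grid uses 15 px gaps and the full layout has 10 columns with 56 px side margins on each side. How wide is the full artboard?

Subtracting 4 gaps of 15 leaves 840 for 5 columns, so c = 168 px.
Adding margins, columns and gutters: 112 + 1680 + 135 = 1927 px.

1927 px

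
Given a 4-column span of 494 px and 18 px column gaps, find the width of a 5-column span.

4 columns + 3 column gaps: 4c + 3·18 = 494.
4c = 494 − 54 = 440, so c = 110 px.
Span of 5: 5·110 + 4·18 = 550 + 72 = 622 px.

622 px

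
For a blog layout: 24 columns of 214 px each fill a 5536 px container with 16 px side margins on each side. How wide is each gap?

Inside the margins: 5536 − 32 = 5504 px.
24·214 + 23g = 5504 → 23g = 368 → g = 16 px.

16 px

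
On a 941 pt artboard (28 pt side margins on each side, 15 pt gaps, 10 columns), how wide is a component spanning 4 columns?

345 pt

Take off 56 pt of margins, leaving 885 pt.
Subtracting 9 gaps of 15 leaves 750 for 10 columns, so c = 75 pt.
Span of 4: 4·75 + 3·15 = 300 + 45 = 345 pt.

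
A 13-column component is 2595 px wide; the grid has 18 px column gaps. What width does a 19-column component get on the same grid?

3801 px

13c + 12·18 = 2595 → 13c = 2379 → c = 183 px.
Span of 19: 19·183 + 18·18 = 3477 + 324 = 3801 px.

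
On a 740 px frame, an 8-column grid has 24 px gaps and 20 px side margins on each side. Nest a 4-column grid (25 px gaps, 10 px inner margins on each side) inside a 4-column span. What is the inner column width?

60.75 px

Take off 40 px of margins, leaving 700 px.
8c + 7·24 = 700 → 8c = 532 → c = 66.5 px.
Span of 4: 4·66.5 + 3·24 = 266 + 72 = 338 px.
Inner content = 338 − 2·10 = 318 px.
318 − 3·25 = 243; ÷4 gives d = 60.75 px.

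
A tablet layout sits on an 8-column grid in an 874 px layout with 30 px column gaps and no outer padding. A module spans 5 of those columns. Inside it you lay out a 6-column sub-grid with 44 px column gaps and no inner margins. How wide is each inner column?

Subtracting 7 column gaps of 30 leaves 664 for 8 columns, so c = 83 px.
Span of 5: 5·83 + 4·30 = 415 + 120 = 535 px.
535 − 5·44 = 315; ÷6 gives d = 52.5 px.

52.5 px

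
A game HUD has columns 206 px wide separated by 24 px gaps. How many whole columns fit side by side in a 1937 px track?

Each extra column adds 206 + 24 = 230 px.
(1937 + 24) / 230 = 8.53, so 8 columns fit.

8 columns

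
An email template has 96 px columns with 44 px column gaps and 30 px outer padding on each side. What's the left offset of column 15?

Before column 15: the margin + 14 columns + 14 column gaps.
Offset = 30 + 14·(96 + 44) = 30 + 1960 = 1990 px.

1990 px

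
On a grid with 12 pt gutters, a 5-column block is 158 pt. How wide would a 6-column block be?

192 pt

Subtracting 4 gutters of 12 leaves 110 for 5 columns, so c = 22 pt.
Span of 6: 6·22 + 5·12 = 132 + 60 = 192 pt.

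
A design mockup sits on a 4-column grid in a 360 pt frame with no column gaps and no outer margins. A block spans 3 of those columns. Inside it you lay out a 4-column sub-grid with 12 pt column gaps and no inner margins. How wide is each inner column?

58.5 pt

4c = 360 → c = 90 pt.
3-column span = 3·90 = 270 pt.
4d + 3·12 = 270 → 4d = 234 → d = 58.5 pt.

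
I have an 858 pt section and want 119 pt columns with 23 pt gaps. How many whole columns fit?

6 columns: 6·119 + 5·23 = 829 pt ≤ 858.
7 columns: 971 pt > 858. So 6.

6 columns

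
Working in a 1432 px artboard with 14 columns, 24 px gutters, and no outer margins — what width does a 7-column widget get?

704 px

Subtracting 13 gutters of 24 leaves 1120 for 14 columns, so c = 80 px.
7 columns plus 6 gutters: 560 + 144 = 704 px.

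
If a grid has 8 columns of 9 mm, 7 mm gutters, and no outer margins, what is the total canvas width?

Canvas = 8·9 + 7·7 = 72 + 49 = 121 mm.

121 mm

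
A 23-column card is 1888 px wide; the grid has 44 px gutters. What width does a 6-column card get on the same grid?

460 px

1888 − 22·44 = 920; ÷23 gives c = 40 px.
6 columns plus 5 gutters: 240 + 220 = 460 px.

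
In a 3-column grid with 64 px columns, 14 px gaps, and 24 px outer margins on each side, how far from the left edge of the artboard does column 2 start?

Before column 2: the margin + 1 column + 1 gap.
Offset = 24 + 1·(64 + 14) = 24 + 78 = 102 px.

102 px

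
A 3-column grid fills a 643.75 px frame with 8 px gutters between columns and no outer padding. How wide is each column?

643.75 − 2·8 = 627.75; ÷3 gives c = 209.25 px.

209.25 px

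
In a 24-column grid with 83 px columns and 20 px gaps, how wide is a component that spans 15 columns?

15-column span = 15·83 + 14·20 = 1525 px.

1525 px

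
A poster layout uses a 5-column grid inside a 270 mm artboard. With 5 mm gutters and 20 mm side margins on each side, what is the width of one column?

42 mm

Take off 40 mm of margins, leaving 230 mm.
5c + 4·5 = 230 → 5c = 210 → c = 42 mm.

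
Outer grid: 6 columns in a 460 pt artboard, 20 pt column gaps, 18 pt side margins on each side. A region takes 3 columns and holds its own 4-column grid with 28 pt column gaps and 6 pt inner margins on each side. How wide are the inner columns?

Outer content = 460 − 2·18 = 424 pt.
424 − 5·20 = 324; ÷6 gives c = 54 pt.
3 columns plus 2 column gaps: 162 + 40 = 202 pt.
Inner content = 202 − 2·6 = 190 pt.
4 columns + 3 column gaps: 4d + 3·28 = 190.
4d = 190 − 84 = 106, so d = 26.5 pt.

26.5 pt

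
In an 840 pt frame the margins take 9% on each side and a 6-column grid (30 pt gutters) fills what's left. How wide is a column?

840 × (1 − 2·9%) = 840 × 82% = 688.8 pt for the columns.
688.8 − 5·30 = 538.8; ÷6 gives c = 89.8 pt.

89.8 pt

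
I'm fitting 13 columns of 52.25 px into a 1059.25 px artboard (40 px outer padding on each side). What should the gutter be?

25 px

Inside the margins: 1059.25 − 80 = 979.25 px.
13·52.25 + 12g = 979.25 → 12g = 300 → g = 25 px.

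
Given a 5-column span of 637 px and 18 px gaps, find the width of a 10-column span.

5c + 4·18 = 637 → 5c = 565 → c = 113 px.
10-column span = 10·113 + 9·18 = 1292 px.

1292 px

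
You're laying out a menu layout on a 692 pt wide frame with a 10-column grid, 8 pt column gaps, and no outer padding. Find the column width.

692 − 9·8 = 620; ÷10 gives c = 62 pt.

62 pt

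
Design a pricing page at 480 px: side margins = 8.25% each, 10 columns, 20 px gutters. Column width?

Each margin = 8.25% of 480 = 39.6 px; content = 480 − 2·39.6 = 400.8 px.
Subtracting 9 gutters of 20 leaves 220.8 for 10 columns, so c = 22.08 px.

22.08 px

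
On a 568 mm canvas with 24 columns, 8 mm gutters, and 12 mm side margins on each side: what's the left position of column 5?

104 mm

Take off 24 mm of margins, leaving 544 mm.
24c + 23·8 = 544 → 24c = 360 → c = 15 mm.
Each column+gutter stride is 23 mm; 4 of them past the 12 mm margin is 12 + 92 = 104 mm.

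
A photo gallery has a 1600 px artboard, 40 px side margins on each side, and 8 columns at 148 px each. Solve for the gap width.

48 px

Inside the margins: 1600 − 80 = 1520 px.
8·148 + 7g = 1520 → 7g = 336 → g = 48 px.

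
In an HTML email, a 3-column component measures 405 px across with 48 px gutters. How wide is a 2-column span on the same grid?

Subtracting 2 gutters of 48 leaves 309 for 3 columns, so c = 103 px.
Span of 2: 2·103 + 1·48 = 206 + 48 = 254 px.

254 px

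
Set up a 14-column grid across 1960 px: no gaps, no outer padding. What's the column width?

140 px

14c = 1960 → c = 140 px.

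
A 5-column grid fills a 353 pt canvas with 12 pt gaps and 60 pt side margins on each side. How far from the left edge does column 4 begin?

207 pt

Subtract both margins: 353 − 2·60 = 233 pt.
Subtracting 4 gaps of 12 leaves 185 for 5 columns, so c = 37 pt.
Before column 4: the margin + 3 columns + 3 gaps.
Offset = 60 + 3·(37 + 12) = 60 + 147 = 207 pt.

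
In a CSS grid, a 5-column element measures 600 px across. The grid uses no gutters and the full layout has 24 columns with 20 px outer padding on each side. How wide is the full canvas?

2920 px

600 / 5 = 120 px per column.
Summing: 40 + 2880 = 2920 px.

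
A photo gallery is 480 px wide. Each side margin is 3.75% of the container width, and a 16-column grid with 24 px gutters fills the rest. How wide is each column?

5.25 px

Each margin = 3.75% of 480 = 18 px; content = 480 − 2·18 = 444 px.
Subtracting 15 gutters of 24 leaves 84 for 16 columns, so c = 5.25 px.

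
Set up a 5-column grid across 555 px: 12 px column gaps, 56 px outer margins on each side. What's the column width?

Subtract both margins: 555 − 2·56 = 443 px.
Subtracting 4 column gaps of 12 leaves 395 for 5 columns, so c = 79 px.

79 px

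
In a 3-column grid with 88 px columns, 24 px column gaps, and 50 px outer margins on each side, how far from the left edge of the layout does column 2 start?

Each column+gutter stride is 112 px; 1 of them past the 50 px margin is 50 + 112 = 162 px.

162 px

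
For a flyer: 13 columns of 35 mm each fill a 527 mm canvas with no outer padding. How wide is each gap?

13·35 + 12g = 527 → 12g = 72 → g = 6 mm.

6 mm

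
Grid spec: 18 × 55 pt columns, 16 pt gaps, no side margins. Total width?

Summing: 990 + 272 = 1262 pt.

1262 pt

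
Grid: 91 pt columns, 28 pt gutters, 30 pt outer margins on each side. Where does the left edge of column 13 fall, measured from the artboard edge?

Column 13 starts at margin + 12·(column + gutter) = 30 + 12·119 = 1458 pt.

1458 pt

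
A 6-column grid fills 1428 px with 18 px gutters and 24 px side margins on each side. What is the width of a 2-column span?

Subtract both margins: 1428 − 2·24 = 1380 px.
1380 − 5·18 = 1290; ÷6 gives c = 215 px.
2 columns plus 1 gutter: 430 + 18 = 448 px.

448 px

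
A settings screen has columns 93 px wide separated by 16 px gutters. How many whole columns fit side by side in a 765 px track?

7 columns

k columns need k·93 + (k−1)·16 = k·109 − 16.
k·109 − 16 ≤ 765 → k ≤ 781 / 109 ≈ 7.17, so k = 7.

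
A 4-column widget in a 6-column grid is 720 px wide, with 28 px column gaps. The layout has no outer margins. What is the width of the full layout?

Subtracting 3 column gaps of 28 leaves 636 for 4 columns, so c = 159 px.
Total width: 6·159 + 5·28 = 1094 px.

1094 px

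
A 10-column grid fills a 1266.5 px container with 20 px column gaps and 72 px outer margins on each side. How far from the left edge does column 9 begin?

Subtract both margins: 1266.5 − 2·72 = 1122.5 px.
10 columns + 9 column gaps: 10c + 9·20 = 1122.5.
10c = 1122.5 − 180 = 942.5, so c = 94.25 px.
Column 9 starts at margin + 8·(column + gutter) = 72 + 8·114.25 = 986 px.

986 px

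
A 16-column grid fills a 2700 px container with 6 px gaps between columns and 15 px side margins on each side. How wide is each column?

161.25 px

Inside the margins: 2700 − 30 = 2670 px.
16 columns + 15 gaps: 16c + 15·6 = 2670.
16c = 2670 − 90 = 2580, so c = 161.25 px.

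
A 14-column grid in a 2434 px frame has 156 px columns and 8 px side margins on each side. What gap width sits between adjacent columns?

Content width = 2434 − 2·8 = 2418 px.
14 columns take 14·156 = 2184 px; remaining 234 splits into 13 gaps.
g = 234 / 13 = 18 px.

18 px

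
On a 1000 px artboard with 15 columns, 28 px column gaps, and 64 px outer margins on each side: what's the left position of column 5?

Subtract both margins: 1000 − 2·64 = 872 px.
15 columns + 14 column gaps: 15c + 14·28 = 872.
15c = 872 − 392 = 480, so c = 32 px.
Before column 5: the margin + 4 columns + 4 column gaps.
Offset = 64 + 4·(32 + 28) = 64 + 240 = 304 px.

304 px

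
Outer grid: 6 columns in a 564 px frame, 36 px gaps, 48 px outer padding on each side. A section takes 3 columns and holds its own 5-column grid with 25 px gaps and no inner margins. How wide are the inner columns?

23.2 px

Subtract both margins: 564 − 2·48 = 468 px.
468 − 5·36 = 288; ÷6 gives c = 48 px.
3 columns plus 2 gaps: 144 + 72 = 216 px.
5d + 4·25 = 216 → 5d = 116 → d = 23.2 px.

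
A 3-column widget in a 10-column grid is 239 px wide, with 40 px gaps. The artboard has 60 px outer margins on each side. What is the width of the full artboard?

1010 px

3c + 2·40 = 239 → 3c = 159 → c = 53 px.
Artboard = 2·60 + 10·53 + 9·40 = 120 + 530 + 360 = 1010 px.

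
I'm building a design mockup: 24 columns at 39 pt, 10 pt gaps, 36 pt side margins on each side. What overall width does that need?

1238 pt

Total width: 2·36 + 24·39 + 23·10 = 1238 pt.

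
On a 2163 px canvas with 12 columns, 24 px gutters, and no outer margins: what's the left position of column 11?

1822.5 px

12 columns + 11 gutters: 12c + 11·24 = 2163.
12c = 2163 − 264 = 1899, so c = 158.25 px.
Before column 11: 10 columns + 10 gutters.
Offset = 10·(158.25 + 24) = 10·182.25 = 1822.5 px.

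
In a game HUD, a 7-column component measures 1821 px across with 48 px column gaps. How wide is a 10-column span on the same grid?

2622 px

1821 − 6·48 = 1533; ÷7 gives c = 219 px.
10 columns plus 9 column gaps: 2190 + 432 = 2622 px.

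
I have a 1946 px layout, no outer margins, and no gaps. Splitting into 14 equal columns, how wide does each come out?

With no gaps, each column is 1946/14 = 139 px.

139 px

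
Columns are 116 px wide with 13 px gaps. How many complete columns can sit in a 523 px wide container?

Each extra column adds 116 + 13 = 129 px.
(523 + 13) / 129 = 4.16, so 4 columns fit.

4 columns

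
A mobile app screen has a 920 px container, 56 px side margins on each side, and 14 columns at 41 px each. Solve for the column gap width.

Subtract both margins: 920 − 2·56 = 808 px.
14 columns take 14·41 = 574 px; remaining 234 splits into 13 column gaps.
g = 234 / 13 = 18 px.

18 px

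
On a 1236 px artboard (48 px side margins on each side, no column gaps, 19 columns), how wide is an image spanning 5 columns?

300 px

Subtract both margins: 1236 − 2·48 = 1140 px.
1140 / 19 = 60 px per column.
With no column gaps, 5 columns span 5·60 = 300 px.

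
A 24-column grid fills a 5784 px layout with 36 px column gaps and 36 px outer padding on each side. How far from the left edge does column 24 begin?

Take off 72 px of margins, leaving 5712 px.
5712 − 23·36 = 4884; ÷24 gives c = 203.5 px.
Before column 24: the margin + 23 columns + 23 column gaps.
Offset = 36 + 23·(203.5 + 36) = 36 + 5508.5 = 5544.5 px.

5544.5 px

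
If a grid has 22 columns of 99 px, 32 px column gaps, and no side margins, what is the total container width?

Summing: 2178 + 672 = 2850 px.

2850 px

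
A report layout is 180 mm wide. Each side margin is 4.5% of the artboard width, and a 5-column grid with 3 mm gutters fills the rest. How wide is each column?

Each margin = 4.5% of 180 = 8.1 mm; content = 180 − 2·8.1 = 163.8 mm.
Subtracting 4 gutters of 3 leaves 151.8 for 5 columns, so c = 30.36 mm.

30.36 mm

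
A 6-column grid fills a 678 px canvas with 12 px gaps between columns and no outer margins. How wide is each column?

6c + 5·12 = 678 → 6c = 618 → c = 103 px.

103 px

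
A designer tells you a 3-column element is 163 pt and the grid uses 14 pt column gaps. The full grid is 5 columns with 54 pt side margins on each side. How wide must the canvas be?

3c + 2·14 = 163 → 3c = 135 → c = 45 pt.
Total width: 2·54 + 5·45 + 4·14 = 389 pt.

389 pt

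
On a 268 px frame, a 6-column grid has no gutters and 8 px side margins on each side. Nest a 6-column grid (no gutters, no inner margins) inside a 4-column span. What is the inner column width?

28 px

Take off 16 px of margins, leaving 252 px.
6c = 252 → c = 42 px.
4-column span = 4·42 = 168 px.
6d = 168 → d = 28 px.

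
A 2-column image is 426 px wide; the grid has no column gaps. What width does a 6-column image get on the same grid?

2c = 426 → c = 213 px.
With no column gaps, 6 columns span 6·213 = 1278 px.

1278 px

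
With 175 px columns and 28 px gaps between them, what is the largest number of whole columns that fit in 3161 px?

15 columns

Each extra column adds 175 + 28 = 203 px.
(3161 + 28) / 203 = 15.71, so 15 columns fit.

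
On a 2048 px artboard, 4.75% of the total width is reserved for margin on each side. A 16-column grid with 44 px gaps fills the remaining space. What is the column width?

Each margin = 4.75% of 2048 = 97.28 px; content = 2048 − 2·97.28 = 1853.44 px.
1853.44 − 15·44 = 1193.44; ÷16 gives c = 74.59 px.

74.59 px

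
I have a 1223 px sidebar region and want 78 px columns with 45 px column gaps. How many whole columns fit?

k columns need k·78 + (k−1)·45 = k·123 − 45.
k·123 − 45 ≤ 1223 → k ≤ 1268 / 123 ≈ 10.31, so k = 10.

10 columns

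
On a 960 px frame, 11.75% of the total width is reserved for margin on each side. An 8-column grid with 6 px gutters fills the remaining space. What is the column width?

960 × (1 − 2·11.75%) = 960 × 76.5% = 734.4 px for the columns.
8 columns + 7 gutters: 8c + 7·6 = 734.4.
8c = 734.4 − 42 = 692.4, so c = 86.55 px.

86.55 px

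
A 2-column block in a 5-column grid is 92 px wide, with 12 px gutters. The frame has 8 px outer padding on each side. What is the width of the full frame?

264 px

2 columns + 1 gutter: 2c + 1·12 = 92.
2c = 92 − 12 = 80, so c = 40 px.
Adding margins, columns and gutters: 16 + 200 + 48 = 264 px.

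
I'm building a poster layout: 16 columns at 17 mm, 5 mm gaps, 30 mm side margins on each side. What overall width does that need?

407 mm

Total width: 2·30 + 16·17 + 15·5 = 407 mm.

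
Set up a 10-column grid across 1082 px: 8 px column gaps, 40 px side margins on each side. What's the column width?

Take off 80 px of margins, leaving 1002 px.
10 columns + 9 column gaps: 10c + 9·8 = 1002.
10c = 1002 − 72 = 930, so c = 93 px.

93 px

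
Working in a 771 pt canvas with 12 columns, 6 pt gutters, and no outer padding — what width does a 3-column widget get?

188.25 pt

12 columns + 11 gutters: 12c + 11·6 = 771.
12c = 771 − 66 = 705, so c = 58.75 pt.
3 columns plus 2 gutters: 176.25 + 12 = 188.25 pt.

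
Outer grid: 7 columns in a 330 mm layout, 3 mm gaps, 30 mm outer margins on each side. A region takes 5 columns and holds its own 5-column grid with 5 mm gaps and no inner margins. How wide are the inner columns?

34.4 mm

Outer content = 330 − 2·30 = 270 mm.
7 columns + 6 gaps: 7c + 6·3 = 270.
7c = 270 − 18 = 252, so c = 36 mm.
5 columns plus 4 gaps: 180 + 12 = 192 mm.
Subtracting 4 gaps of 5 leaves 172 for 5 columns, so d = 34.4 mm.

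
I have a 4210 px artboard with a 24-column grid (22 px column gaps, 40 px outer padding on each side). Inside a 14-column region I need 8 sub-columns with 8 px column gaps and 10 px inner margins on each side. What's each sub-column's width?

Outer content = 4210 − 2·40 = 4130 px.
4130 − 23·22 = 3624; ÷24 gives c = 151 px.
14-column span = 14·151 + 13·22 = 2400 px.
Inner content = 2400 − 2·10 = 2380 px.
Subtracting 7 column gaps of 8 leaves 2324 for 8 columns, so d = 290.5 px.

290.5 px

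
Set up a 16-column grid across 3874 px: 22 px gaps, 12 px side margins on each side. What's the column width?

Content width = 3874 − 2·12 = 3850 px.
Subtracting 15 gaps of 22 leaves 3520 for 16 columns, so c = 220 px.

220 px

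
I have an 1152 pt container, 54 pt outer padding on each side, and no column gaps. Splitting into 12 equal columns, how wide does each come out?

Content width = 1152 − 2·54 = 1044 pt.
With no column gaps, each column is 1044/12 = 87 pt.

87 pt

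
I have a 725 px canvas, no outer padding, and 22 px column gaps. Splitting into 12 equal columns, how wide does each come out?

Subtracting 11 column gaps of 22 leaves 483 for 12 columns, so c = 40.25 px.

40.25 px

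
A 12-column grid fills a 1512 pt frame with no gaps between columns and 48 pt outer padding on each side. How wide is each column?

Content width = 1512 − 2·48 = 1416 pt.
With no gaps, each column is 1416/12 = 118 pt.

118 pt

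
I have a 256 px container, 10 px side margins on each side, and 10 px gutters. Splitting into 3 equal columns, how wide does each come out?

Content width = 256 − 2·10 = 236 px.
3c + 2·10 = 236 → 3c = 216 → c = 72 px.

72 px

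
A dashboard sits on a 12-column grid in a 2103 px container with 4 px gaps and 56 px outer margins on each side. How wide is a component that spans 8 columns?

Content width = 2103 − 2·56 = 1991 px.
12c + 11·4 = 1991 → 12c = 1947 → c = 162.25 px.
Span of 8: 8·162.25 + 7·4 = 1298 + 28 = 1326 px.

1326 px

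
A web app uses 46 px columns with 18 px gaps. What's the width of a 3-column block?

3 columns plus 2 gaps: 138 + 36 = 174 px.

174 px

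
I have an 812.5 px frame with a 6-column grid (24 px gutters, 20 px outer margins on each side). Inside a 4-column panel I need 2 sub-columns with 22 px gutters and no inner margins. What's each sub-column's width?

242.5 px

Outer content = 812.5 − 2·20 = 772.5 px.
772.5 − 5·24 = 652.5; ÷6 gives c = 108.75 px.
4 columns plus 3 gutters: 435 + 72 = 507 px.
2 columns + 1 gutter: 2d + 1·22 = 507.
2d = 507 − 22 = 485, so d = 242.5 px.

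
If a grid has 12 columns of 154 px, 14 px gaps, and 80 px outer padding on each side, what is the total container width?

2162 px

Adding margins, columns and gutters: 160 + 1848 + 154 = 2162 px.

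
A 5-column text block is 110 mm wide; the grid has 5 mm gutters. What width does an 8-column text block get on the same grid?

Subtracting 4 gutters of 5 leaves 90 for 5 columns, so c = 18 mm.
8 columns plus 7 gutters: 144 + 35 = 179 mm.

179 mm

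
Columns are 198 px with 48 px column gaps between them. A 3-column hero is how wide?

Span of 3: 3·198 + 2·48 = 594 + 96 = 690 px.

690 px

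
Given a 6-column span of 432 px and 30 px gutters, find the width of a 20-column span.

1510 px

6c + 5·30 = 432 → 6c = 282 → c = 47 px.
20-column span = 20·47 + 19·30 = 1510 px.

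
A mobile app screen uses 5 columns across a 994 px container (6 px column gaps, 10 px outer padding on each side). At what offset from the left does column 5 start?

Inside the margins: 994 − 20 = 974 px.
Subtracting 4 column gaps of 6 leaves 950 for 5 columns, so c = 190 px.
Before column 5: the margin + 4 columns + 4 column gaps.
Offset = 10 + 4·(190 + 6) = 10 + 784 = 794 px.

794 px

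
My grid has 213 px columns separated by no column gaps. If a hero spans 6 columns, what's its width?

With no column gaps, 6 columns span 6·213 = 1278 px.

1278 px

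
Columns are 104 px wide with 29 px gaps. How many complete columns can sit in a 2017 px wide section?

15 columns

15 columns: 15·104 + 14·29 = 1966 px ≤ 2017.
16 columns: 2099 px > 2017. So 15.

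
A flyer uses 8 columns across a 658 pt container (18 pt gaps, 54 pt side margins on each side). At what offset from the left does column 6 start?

Take off 108 pt of margins, leaving 550 pt.
Subtracting 7 gaps of 18 leaves 424 for 8 columns, so c = 53 pt.
Before column 6: the margin + 5 columns + 5 gaps.
Offset = 54 + 5·(53 + 18) = 54 + 355 = 409 pt.

409 pt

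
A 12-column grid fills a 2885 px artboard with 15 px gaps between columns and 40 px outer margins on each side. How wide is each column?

220 px

Subtract both margins: 2885 − 2·40 = 2805 px.
12 columns + 11 gaps: 12c + 11·15 = 2805.
12c = 2805 − 165 = 2640, so c = 220 px.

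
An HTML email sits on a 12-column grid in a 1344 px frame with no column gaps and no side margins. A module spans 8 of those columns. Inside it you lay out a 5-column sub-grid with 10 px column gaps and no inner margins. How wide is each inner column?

1344 / 12 = 112 px per column.
With no column gaps, 8 columns span 8·112 = 896 px.
Subtracting 4 column gaps of 10 leaves 856 for 5 columns, so d = 171.2 px.

171.2 px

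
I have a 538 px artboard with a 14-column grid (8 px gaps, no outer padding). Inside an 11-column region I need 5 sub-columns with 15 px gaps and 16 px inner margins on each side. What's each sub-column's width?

Subtracting 13 gaps of 8 leaves 434 for 14 columns, so c = 31 px.
Span of 11: 11·31 + 10·8 = 341 + 80 = 421 px.
Inner content = 421 − 2·16 = 389 px.
Subtracting 4 gaps of 15 leaves 329 for 5 columns, so d = 65.8 px.

65.8 px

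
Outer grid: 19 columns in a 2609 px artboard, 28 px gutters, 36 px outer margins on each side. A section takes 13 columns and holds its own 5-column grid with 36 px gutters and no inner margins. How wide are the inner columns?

Outer content = 2609 − 2·36 = 2537 px.
19 columns + 18 gutters: 19c + 18·28 = 2537.
19c = 2537 − 504 = 2033, so c = 107 px.
13 columns plus 12 gutters: 1391 + 336 = 1727 px.
5 columns + 4 gutters: 5d + 4·36 = 1727.
5d = 1727 − 144 = 1583, so d = 316.6 px.

316.6 px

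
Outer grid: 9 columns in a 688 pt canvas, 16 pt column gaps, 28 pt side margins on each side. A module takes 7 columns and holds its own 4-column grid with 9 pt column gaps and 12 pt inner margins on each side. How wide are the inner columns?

Take off 56 pt of margins, leaving 632 pt.
Subtracting 8 column gaps of 16 leaves 504 for 9 columns, so c = 56 pt.
7 columns plus 6 column gaps: 392 + 96 = 488 pt.
Inner content = 488 − 2·12 = 464 pt.
4d + 3·9 = 464 → 4d = 437 → d = 109.25 pt.

109.25 pt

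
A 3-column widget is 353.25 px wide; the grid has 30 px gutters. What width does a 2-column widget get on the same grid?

Subtracting 2 gutters of 30 leaves 293.25 for 3 columns, so c = 97.75 px.
2-column span = 2·97.75 + 1·30 = 225.5 px.

225.5 px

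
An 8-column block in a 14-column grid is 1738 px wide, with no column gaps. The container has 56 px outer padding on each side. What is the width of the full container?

8c = 1738 → c = 217.25 px.
Summing: 112 + 3041.5 = 3153.5 px.

3153.5 px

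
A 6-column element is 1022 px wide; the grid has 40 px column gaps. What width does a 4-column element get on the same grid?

668 px

6c + 5·40 = 1022 → 6c = 822 → c = 137 px.
Span of 4: 4·137 + 3·40 = 548 + 120 = 668 px.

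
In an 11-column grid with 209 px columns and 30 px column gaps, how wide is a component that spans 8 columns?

1882 px

Span of 8: 8·209 + 7·30 = 1672 + 210 = 1882 px.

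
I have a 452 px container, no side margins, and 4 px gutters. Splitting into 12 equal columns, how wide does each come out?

34 px

452 − 11·4 = 408; ÷12 gives c = 34 px.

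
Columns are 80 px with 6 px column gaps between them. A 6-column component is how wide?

6 columns plus 5 column gaps: 480 + 30 = 510 px.

510 px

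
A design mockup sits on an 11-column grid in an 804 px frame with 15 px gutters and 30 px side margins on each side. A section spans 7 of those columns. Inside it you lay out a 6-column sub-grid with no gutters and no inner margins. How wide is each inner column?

78 px

Subtract both margins: 804 − 2·30 = 744 px.
11c + 10·15 = 744 → 11c = 594 → c = 54 px.
7 columns plus 6 gutters: 378 + 90 = 468 px.
6d = 468 → d = 78 px.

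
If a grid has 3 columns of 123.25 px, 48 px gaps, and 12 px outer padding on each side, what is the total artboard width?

Total width: 2·12 + 3·123.25 + 2·48 = 489.75 px.

489.75 px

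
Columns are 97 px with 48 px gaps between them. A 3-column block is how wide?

387 px

Span of 3: 3·97 + 2·48 = 291 + 96 = 387 px.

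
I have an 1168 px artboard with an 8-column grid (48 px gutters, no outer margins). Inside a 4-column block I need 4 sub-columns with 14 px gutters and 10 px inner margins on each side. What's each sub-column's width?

Subtracting 7 gutters of 48 leaves 832 for 8 columns, so c = 104 px.
4-column span = 4·104 + 3·48 = 560 px.
Inner content = 560 − 2·10 = 540 px.
540 − 3·14 = 498; ÷4 gives d = 124.5 px.

124.5 px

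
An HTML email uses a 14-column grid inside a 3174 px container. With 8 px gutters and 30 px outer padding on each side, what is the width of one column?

215 px

Content width = 3174 − 2·30 = 3114 px.
3114 − 13·8 = 3010; ÷14 gives c = 215 px.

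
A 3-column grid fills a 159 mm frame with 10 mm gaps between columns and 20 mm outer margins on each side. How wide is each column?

33 mm

Inside the margins: 159 − 40 = 119 mm.
Subtracting 2 gaps of 10 leaves 99 for 3 columns, so c = 33 mm.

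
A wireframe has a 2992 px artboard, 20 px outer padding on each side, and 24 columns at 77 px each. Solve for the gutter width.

48 px

Content width = 2992 − 2·20 = 2952 px.
Columns use 1848 px, leaving 1104 px across 23 gutters = 48 px each.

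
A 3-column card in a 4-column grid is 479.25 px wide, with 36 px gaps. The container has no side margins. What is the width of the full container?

651 px

3 columns + 2 gaps: 3c + 2·36 = 479.25.
3c = 479.25 − 72 = 407.25, so c = 135.75 px.
Total width: 4·135.75 + 3·36 = 651 px.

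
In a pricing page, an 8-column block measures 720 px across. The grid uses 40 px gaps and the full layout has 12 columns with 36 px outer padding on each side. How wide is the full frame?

1172 px

720 − 7·40 = 440; ÷8 gives c = 55 px.
Adding margins, columns and gutters: 72 + 660 + 440 = 1172 px.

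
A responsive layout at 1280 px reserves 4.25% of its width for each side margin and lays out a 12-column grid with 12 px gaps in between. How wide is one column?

Each margin = 4.25% of 1280 = 54.4 px; content = 1280 − 2·54.4 = 1171.2 px.
12c + 11·12 = 1171.2 → 12c = 1039.2 → c = 86.6 px.

86.6 px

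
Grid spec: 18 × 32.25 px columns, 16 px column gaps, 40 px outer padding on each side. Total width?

Adding margins, columns and gutters: 80 + 580.5 + 272 = 932.5 px.

932.5 px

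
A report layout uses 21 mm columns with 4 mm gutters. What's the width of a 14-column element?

14-column span = 14·21 + 13·4 = 346 mm.

346 mm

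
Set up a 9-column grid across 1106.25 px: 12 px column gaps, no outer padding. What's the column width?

112.25 px

9c + 8·12 = 1106.25 → 9c = 1010.25 → c = 112.25 px.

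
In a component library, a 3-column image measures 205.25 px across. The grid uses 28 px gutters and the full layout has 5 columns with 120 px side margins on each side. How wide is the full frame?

600.75 px

3c + 2·28 = 205.25 → 3c = 149.25 → c = 49.75 px.
Frame = 2·120 + 5·49.75 + 4·28 = 240 + 248.75 + 112 = 600.75 px.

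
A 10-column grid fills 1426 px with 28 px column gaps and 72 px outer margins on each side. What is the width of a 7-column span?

889 px

Subtract both margins: 1426 − 2·72 = 1282 px.
1282 − 9·28 = 1030; ÷10 gives c = 103 px.
7 columns plus 6 column gaps: 721 + 168 = 889 px.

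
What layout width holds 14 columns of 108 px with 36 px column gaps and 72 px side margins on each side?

Layout = 2·72 + 14·108 + 13·36 = 144 + 1512 + 468 = 2124 px.

2124 px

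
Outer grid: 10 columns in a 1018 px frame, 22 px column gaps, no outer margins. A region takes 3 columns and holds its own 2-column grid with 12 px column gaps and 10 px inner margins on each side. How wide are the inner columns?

129 px

1018 − 9·22 = 820; ÷10 gives c = 82 px.
Span of 3: 3·82 + 2·22 = 246 + 44 = 290 px.
Inner content = 290 − 2·10 = 270 px.
2 columns + 1 column gap: 2d + 1·12 = 270.
2d = 270 − 12 = 258, so d = 129 px.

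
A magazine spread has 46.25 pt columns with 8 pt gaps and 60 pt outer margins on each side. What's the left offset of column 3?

168.5 pt

Each column+gutter stride is 54.25 pt; 2 of them past the 60 pt margin is 60 + 108.5 = 168.5 pt.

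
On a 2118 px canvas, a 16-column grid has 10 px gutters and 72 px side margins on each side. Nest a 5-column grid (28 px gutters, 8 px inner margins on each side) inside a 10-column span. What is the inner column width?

Subtract both margins: 2118 − 2·72 = 1974 px.
1974 − 15·10 = 1824; ÷16 gives c = 114 px.
10 columns plus 9 gutters: 1140 + 90 = 1230 px.
Inner content = 1230 − 2·8 = 1214 px.
Subtracting 4 gutters of 28 leaves 1102 for 5 columns, so d = 220.4 px.

220.4 px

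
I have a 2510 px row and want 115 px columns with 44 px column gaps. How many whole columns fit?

k columns need k·115 + (k−1)·44 = k·159 − 44.
k·159 − 44 ≤ 2510 → k ≤ 2554 / 159 ≈ 16.06, so k = 16.

16 columns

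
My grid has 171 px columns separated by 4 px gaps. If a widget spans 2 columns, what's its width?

346 px

2-column span = 2·171 + 1·4 = 346 px.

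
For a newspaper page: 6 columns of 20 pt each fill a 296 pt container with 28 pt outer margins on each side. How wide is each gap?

24 pt

Take off 56 pt of margins, leaving 240 pt.
Columns use 120 pt, leaving 120 pt across 5 gaps = 24 pt each.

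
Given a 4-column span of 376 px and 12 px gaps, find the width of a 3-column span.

279 px

Subtracting 3 gaps of 12 leaves 340 for 4 columns, so c = 85 px.
3-column span = 3·85 + 2·12 = 279 px.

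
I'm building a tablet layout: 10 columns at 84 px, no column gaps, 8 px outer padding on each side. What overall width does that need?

856 px

Summing: 16 + 840 = 856 px.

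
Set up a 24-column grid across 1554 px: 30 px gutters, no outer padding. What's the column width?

36 px

Subtracting 23 gutters of 30 leaves 864 for 24 columns, so c = 36 px.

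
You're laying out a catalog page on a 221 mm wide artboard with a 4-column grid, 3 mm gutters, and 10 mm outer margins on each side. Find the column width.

Take off 20 mm of margins, leaving 201 mm.
4 columns + 3 gutters: 4c + 3·3 = 201.
4c = 201 − 9 = 192, so c = 48 mm.

48 mm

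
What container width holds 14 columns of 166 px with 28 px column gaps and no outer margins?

2688 px

Container = 14·166 + 13·28 = 2324 + 364 = 2688 px.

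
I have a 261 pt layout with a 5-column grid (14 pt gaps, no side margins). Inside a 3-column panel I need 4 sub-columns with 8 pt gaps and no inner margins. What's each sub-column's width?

31.75 pt

5 columns + 4 gaps: 5c + 4·14 = 261.
5c = 261 − 56 = 205, so c = 41 pt.
Span of 3: 3·41 + 2·14 = 123 + 28 = 151 pt.
4d + 3·8 = 151 → 4d = 127 → d = 31.75 pt.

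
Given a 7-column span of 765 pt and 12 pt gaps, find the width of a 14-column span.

1542 pt

7 columns + 6 gaps: 7c + 6·12 = 765.
7c = 765 − 72 = 693, so c = 99 pt.
14 columns plus 13 gaps: 1386 + 156 = 1542 pt.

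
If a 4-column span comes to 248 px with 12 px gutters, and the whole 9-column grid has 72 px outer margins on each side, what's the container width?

717 px

Subtracting 3 gutters of 12 leaves 212 for 4 columns, so c = 53 px.
Container = 2·72 + 9·53 + 8·12 = 144 + 477 + 96 = 717 px.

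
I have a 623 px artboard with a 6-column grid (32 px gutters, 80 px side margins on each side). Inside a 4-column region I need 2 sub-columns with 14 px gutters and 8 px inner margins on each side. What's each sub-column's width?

134 px

Outer content = 623 − 2·80 = 463 px.
463 − 5·32 = 303; ÷6 gives c = 50.5 px.
Span of 4: 4·50.5 + 3·32 = 202 + 96 = 298 px.
Inner content = 298 − 2·8 = 282 px.
282 − 1·14 = 268; ÷2 gives d = 134 px.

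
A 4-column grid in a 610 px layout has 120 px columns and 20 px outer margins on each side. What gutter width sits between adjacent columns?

Content width = 610 − 2·20 = 570 px.
4 columns take 4·120 = 480 px; remaining 90 splits into 3 gutters.
g = 90 / 3 = 30 px.

30 px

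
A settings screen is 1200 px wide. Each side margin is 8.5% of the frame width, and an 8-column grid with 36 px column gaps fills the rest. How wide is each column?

93 px

Margins: 8.5% × 1200 = 102 px each, so content = 1200 − 204 = 996 px.
996 − 7·36 = 744; ÷8 gives c = 93 px.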